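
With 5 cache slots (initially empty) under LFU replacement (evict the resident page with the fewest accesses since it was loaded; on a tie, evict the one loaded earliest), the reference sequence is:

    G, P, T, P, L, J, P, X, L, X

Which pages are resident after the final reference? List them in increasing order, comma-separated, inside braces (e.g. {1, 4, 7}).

G → fault, frames {G}
P → fault, frames {G,P}
T → fault, frames {G,P,T}
P → hit
L → fault, frames {G,P,T,L}
J → fault, frames {G,P,T,L,J}
P → hit
X → fault, evict G, frames {P,T,L,J,X}
L → hit
X → hit

{J, L, P, T, X}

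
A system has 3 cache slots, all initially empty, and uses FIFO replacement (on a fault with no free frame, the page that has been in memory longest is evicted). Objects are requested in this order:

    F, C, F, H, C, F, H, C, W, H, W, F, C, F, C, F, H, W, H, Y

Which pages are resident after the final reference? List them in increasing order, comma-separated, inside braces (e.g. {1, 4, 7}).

F -> miss, frames (F)
C -> miss, frames (F C)
F -> hit
H -> miss, frames (F C H)
C -> hit
F -> hit
H -> hit
C -> hit
W -> miss, evict F, frames (C H W)
H -> hit
W -> hit
F -> miss, evict C, frames (H W F)
C -> miss, evict H, frames (W F C)
F -> hit
C -> hit
F -> hit
H -> miss, evict W, frames (F C H)
W -> miss, evict F, frames (C H W)
H -> hit
Y -> miss, evict C, frames (H W Y)

{H, W, Y}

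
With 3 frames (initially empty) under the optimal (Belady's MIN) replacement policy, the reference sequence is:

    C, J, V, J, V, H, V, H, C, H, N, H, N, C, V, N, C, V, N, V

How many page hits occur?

C -> miss, frames {C}
J -> miss, frames {C,J}
V -> miss, frames {C,J,V}
J -> hit
V -> hit
H -> miss, evict J, frames {C,V,H}
V -> hit
H -> hit
C -> hit
H -> hit
N -> miss, evict V, frames {C,H,N}
H -> hit
N -> hit
C -> hit
V -> miss, evict H, frames {C,N,V}
N -> hit
C -> hit
V -> hit
N -> hit
V -> hit
Hits: 14.

14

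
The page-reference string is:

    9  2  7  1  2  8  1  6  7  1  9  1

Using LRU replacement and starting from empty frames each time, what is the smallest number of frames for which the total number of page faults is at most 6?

f=1: 12 faults
f=2: 11 faults
f=3: 8 faults
f=4: 8 faults
f=5: 7 faults
f=6: 6 faults
Smallest f with faults ≤ 6 is 6.

6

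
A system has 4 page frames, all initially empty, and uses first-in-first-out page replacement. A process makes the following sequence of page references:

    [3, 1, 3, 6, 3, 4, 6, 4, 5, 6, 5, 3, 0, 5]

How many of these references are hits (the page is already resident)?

3 → fault, frames {3}
1 → fault, frames {3,1}
3 → hit
6 → fault, frames {3,1,6}
3 → hit
4 → fault, frames {3,1,6,4}
6 → hit
4 → hit
5 → fault, evict 3, frames {1,6,4,5}
6 → hit
5 → hit
3 → fault, evict 1, frames {6,4,5,3}
0 → fault, evict 6, frames {4,5,3,0}
5 → hit
Hits: 7.

7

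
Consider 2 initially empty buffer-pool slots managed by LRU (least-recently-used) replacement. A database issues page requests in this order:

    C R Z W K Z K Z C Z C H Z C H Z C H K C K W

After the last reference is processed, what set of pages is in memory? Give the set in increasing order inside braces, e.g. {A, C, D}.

{K, W}

C → fault, frames (C)
R → fault, frames (C R)
Z → fault, evict C, frames (R Z)
W → fault, evict R, frames (Z W)
K → fault, evict Z, frames (W K)
Z → fault, evict W, frames (K Z)
K → hit
Z → hit
C → fault, evict K, frames (Z C)
Z → hit
C → hit
H → fault, evict Z, frames (C H)
Z → fault, evict C, frames (H Z)
C → fault, evict H, frames (Z C)
H → fault, evict Z, frames (C H)
Z → fault, evict C, frames (H Z)
C → fault, evict H, frames (Z C)
H → fault, evict Z, frames (C H)
K → fault, evict C, frames (H K)
C → fault, evict H, frames (K C)
K → hit
W → fault, evict C, frames (K W)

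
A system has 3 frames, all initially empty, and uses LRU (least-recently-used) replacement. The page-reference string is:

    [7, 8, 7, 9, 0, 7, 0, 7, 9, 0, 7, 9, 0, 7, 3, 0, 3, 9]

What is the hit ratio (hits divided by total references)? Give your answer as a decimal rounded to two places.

7 → miss, frames {7}
8 → miss, frames {7,8}
7 → hit
9 → miss, frames {8,7,9}
0 → miss, evict 8, frames {7,9,0}
7 → hit
0 → hit
7 → hit
9 → hit
0 → hit
7 → hit
9 → hit
0 → hit
7 → hit
3 → miss, evict 9, frames {0,7,3}
0 → hit
3 → hit
9 → miss, evict 7, frames {0,3,9}
Hits: 12 of 18 references → 12/18 = 0.6667.

0.67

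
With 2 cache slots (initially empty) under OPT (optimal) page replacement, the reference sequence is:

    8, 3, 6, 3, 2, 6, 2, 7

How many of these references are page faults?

8 -> miss, frames [8]
3 -> miss, frames [8, 3]
6 -> miss, evict 8, frames [3, 6]
3 -> hit
2 -> miss, evict 3, frames [6, 2]
6 -> hit
2 -> hit
7 -> miss, evict 2, frames [6, 7]
Page faults: 5.

5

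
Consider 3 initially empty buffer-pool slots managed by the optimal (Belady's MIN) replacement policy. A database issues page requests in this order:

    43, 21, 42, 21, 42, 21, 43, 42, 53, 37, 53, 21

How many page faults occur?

43: miss, frames {43}
21: miss, frames {43,21}
42: miss, frames {43,21,42}
21: hit
42: hit
21: hit
43: hit
42: hit
53: miss, evict 42, frames {43,21,53}
37: miss, evict 43, frames {21,53,37}
53: hit
21: hit
Page faults: 5.

5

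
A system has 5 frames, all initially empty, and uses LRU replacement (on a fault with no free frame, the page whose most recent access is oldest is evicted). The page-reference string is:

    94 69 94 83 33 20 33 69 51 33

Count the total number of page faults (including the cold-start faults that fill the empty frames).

94 -> fault, frames {94}
69 -> fault, frames {94,69}
94 -> hit
83 -> fault, frames {69,94,83}
33 -> fault, frames {69,94,83,33}
20 -> fault, frames {69,94,83,33,20}
33 -> hit
69 -> hit
51 -> fault, evict 94, frames {83,20,33,69,51}
33 -> hit
Page faults: 6.

6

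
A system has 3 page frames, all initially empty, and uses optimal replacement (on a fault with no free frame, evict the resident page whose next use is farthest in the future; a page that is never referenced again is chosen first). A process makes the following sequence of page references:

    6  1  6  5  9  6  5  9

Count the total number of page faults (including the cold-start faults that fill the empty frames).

4

6 -> miss, frames {6}
1 -> miss, frames {6,1}
6 -> hit
5 -> miss, frames {6,1,5}
9 -> miss, evict 1, frames {6,5,9}
6 -> hit
5 -> hit
9 -> hit
Page faults: 4.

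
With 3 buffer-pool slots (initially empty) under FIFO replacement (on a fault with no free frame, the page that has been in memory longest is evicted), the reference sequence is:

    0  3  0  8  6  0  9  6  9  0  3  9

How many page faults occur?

0 -> miss, frames [0]
3 -> miss, frames [0, 3]
0 -> hit
8 -> miss, frames [0, 3, 8]
6 -> miss, evict 0, frames [3, 8, 6]
0 -> miss, evict 3, frames [8, 6, 0]
9 -> miss, evict 8, frames [6, 0, 9]
6 -> hit
9 -> hit
0 -> hit
3 -> miss, evict 6, frames [0, 9, 3]
9 -> hit
Page faults: 7.

7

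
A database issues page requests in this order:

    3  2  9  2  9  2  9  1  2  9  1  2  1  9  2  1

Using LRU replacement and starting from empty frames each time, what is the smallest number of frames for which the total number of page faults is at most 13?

f=1: 16 faults
f=2: 11 faults
f=3: 4 faults
f=4: 4 faults
Smallest f with faults ≤ 13 is 2.

2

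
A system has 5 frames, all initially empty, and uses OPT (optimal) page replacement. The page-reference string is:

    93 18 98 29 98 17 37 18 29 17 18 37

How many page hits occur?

6

93 → miss, frames [93]
18 → miss, frames [93, 18]
98 → miss, frames [93, 18, 98]
29 → miss, frames [93, 18, 98, 29]
98 → hit
17 → miss, frames [93, 18, 98, 29, 17]
37 → miss, evict 98, frames [93, 18, 29, 17, 37]
18 → hit
29 → hit
17 → hit
18 → hit
37 → hit
Hits: 6.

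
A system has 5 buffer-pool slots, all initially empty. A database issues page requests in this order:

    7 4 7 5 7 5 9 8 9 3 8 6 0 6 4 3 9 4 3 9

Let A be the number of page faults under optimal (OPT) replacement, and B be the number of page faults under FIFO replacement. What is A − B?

-2

Under OPT: F F . F . . F F . F . F F . . . . . . . → 8 faults.
Under FIFO: F F . F . . F F . F . F F . F . F . . . → 10 faults.
A − B = 8 − 10 = -2.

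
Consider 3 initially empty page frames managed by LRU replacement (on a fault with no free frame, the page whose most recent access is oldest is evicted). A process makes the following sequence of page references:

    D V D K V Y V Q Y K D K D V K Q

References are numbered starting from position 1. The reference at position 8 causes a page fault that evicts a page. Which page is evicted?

pos 1: D → miss, frames [D]
pos 2: V → miss, frames [D, V]
pos 3: D → hit
pos 4: K → miss, frames [V, D, K]
pos 5: V → hit
pos 6: Y → miss, evict D, frames [K, V, Y]
pos 7: V → hit
pos 8: Q → miss, evict K, frames [Y, V, Q]
At position 8, page K is evicted.

K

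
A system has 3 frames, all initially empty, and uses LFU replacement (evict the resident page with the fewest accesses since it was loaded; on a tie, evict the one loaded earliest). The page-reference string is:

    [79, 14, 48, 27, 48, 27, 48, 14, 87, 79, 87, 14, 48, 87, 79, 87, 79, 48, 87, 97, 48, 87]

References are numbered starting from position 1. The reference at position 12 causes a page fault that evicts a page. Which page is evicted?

87

pos 1: 79: miss, frames (79)
pos 2: 14: miss, frames (79 14)
pos 3: 48: miss, frames (79 14 48)
pos 4: 27: miss, evict 79, frames (14 48 27)
pos 5: 48: hit
pos 6: 27: hit
pos 7: 48: hit
pos 8: 14: hit
pos 9: 87: miss, evict 14, frames (48 27 87)
pos 10: 79: miss, evict 87, frames (48 27 79)
pos 11: 87: miss, evict 79, frames (48 27 87)
pos 12: 14: miss, evict 87, frames (48 27 14)
At position 12, page 87 is evicted.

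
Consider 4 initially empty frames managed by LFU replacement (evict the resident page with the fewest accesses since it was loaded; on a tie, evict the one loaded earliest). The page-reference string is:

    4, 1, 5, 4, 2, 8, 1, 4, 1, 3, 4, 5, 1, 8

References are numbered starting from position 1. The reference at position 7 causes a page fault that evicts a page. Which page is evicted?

pos 1: 4: miss, frames {4}
pos 2: 1: miss, frames {4,1}
pos 3: 5: miss, frames {4,1,5}
pos 4: 4: hit
pos 5: 2: miss, frames {4,1,5,2}
pos 6: 8: miss, evict 1, frames {4,5,2,8}
pos 7: 1: miss, evict 5, frames {4,2,8,1}
At position 7, page 5 is evicted.

5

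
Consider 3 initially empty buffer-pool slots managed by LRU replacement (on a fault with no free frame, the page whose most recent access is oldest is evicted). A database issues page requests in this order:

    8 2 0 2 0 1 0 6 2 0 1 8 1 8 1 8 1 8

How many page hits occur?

8 -> fault, frames {8}
2 -> fault, frames {8,2}
0 -> fault, frames {8,2,0}
2 -> hit
0 -> hit
1 -> fault, evict 8, frames {2,0,1}
0 -> hit
6 -> fault, evict 2, frames {1,0,6}
2 -> fault, evict 1, frames {0,6,2}
0 -> hit
1 -> fault, evict 6, frames {2,0,1}
8 -> fault, evict 2, frames {0,1,8}
1 -> hit
8 -> hit
1 -> hit
8 -> hit
1 -> hit
8 -> hit
Hits: 10.

10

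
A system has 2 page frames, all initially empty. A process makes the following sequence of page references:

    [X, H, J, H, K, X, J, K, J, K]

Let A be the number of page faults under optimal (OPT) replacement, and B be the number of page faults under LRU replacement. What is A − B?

Under OPT: F F F . F F . F . . → 6 faults.
Under LRU: F F F . F F F F . . → 7 faults.
A − B = 6 − 7 = -1.

-1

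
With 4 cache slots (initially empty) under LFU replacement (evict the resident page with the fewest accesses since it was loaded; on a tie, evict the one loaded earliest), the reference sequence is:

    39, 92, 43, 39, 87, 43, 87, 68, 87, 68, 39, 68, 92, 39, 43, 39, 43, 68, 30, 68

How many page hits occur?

12

39 → miss, frames [39]
92 → miss, frames [39, 92]
43 → miss, frames [39, 92, 43]
39 → hit
87 → miss, frames [39, 92, 43, 87]
43 → hit
87 → hit
68 → miss, evict 92, frames [39, 43, 87, 68]
87 → hit
68 → hit
39 → hit
68 → hit
92 → miss, evict 43, frames [39, 87, 68, 92]
39 → hit
43 → miss, evict 92, frames [39, 87, 68, 43]
39 → hit
43 → hit
68 → hit
30 → miss, evict 43, frames [39, 87, 68, 30]
68 → hit
Hits: 12.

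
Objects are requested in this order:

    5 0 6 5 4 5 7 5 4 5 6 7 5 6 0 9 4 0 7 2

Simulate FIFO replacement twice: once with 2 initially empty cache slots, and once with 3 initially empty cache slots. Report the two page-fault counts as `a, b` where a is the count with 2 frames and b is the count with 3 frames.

18, 12

2 frames: F F F F F . F F F . F F F F F F F F F F → 18 faults.
3 frames: F F F . F F F . . . F . . . F F F . F F → 12 faults.
12 < 18: adding a frame reduced faults, as is typical.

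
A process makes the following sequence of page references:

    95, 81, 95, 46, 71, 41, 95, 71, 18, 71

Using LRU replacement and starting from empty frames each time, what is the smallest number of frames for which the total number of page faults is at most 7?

f=1: 10 faults
f=2: 8 faults
f=3: 7 faults
f=4: 6 faults
f=5: 6 faults
f=6: 6 faults
Smallest f with faults ≤ 7 is 3.

3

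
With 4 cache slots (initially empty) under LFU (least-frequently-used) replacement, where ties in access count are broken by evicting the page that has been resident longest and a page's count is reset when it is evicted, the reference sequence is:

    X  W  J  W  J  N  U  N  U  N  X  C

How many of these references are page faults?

X → miss, frames [X]
W → miss, frames [X, W]
J → miss, frames [X, W, J]
W → hit
J → hit
N → miss, frames [X, W, J, N]
U → miss, evict X, frames [W, J, N, U]
N → hit
U → hit
N → hit
X → miss, evict W, frames [J, N, U, X]
C → miss, evict X, frames [J, N, U, C]
Page faults: 7.

7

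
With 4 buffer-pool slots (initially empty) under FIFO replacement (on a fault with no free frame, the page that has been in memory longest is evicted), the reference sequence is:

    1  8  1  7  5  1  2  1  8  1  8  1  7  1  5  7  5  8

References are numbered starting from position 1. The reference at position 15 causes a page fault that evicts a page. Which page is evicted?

2

pos 1: 1 -> miss, frames {1}
pos 2: 8 -> miss, frames {1,8}
pos 3: 1 -> hit
pos 4: 7 -> miss, frames {1,8,7}
pos 5: 5 -> miss, frames {1,8,7,5}
pos 6: 1 -> hit
pos 7: 2 -> miss, evict 1, frames {8,7,5,2}
pos 8: 1 -> miss, evict 8, frames {7,5,2,1}
pos 9: 8 -> miss, evict 7, frames {5,2,1,8}
pos 10: 1 -> hit
pos 11: 8 -> hit
pos 12: 1 -> hit
pos 13: 7 -> miss, evict 5, frames {2,1,8,7}
pos 14: 1 -> hit
pos 15: 5 -> miss, evict 2, frames {1,8,7,5}
At position 15, page 2 is evicted.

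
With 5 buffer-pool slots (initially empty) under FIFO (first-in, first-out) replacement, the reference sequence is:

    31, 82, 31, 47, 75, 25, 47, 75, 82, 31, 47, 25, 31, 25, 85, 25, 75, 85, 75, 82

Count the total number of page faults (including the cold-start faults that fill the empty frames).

31 -> fault, frames (31)
82 -> fault, frames (31 82)
31 -> hit
47 -> fault, frames (31 82 47)
75 -> fault, frames (31 82 47 75)
25 -> fault, frames (31 82 47 75 25)
47 -> hit
75 -> hit
82 -> hit
31 -> hit
47 -> hit
25 -> hit
31 -> hit
25 -> hit
85 -> fault, evict 31, frames (82 47 75 25 85)
25 -> hit
75 -> hit
85 -> hit
75 -> hit
82 -> hit
Page faults: 6.

6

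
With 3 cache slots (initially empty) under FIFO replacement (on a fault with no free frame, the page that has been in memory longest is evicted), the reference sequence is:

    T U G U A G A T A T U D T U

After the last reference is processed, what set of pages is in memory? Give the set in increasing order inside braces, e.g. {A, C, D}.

T -> miss, frames (T)
U -> miss, frames (T U)
G -> miss, frames (T U G)
U -> hit
A -> miss, evict T, frames (U G A)
G -> hit
A -> hit
T -> miss, evict U, frames (G A T)
A -> hit
T -> hit
U -> miss, evict G, frames (A T U)
D -> miss, evict A, frames (T U D)
T -> hit
U -> hit

{D, T, U}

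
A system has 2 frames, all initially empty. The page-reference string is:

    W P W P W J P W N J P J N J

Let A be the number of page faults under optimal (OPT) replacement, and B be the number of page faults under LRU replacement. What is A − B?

Under OPT: F F . . . F . F F . F . F . → 7 faults.
Under LRU: F F . . . F F F F F F . F . → 9 faults.
A − B = 7 − 9 = -2.

-2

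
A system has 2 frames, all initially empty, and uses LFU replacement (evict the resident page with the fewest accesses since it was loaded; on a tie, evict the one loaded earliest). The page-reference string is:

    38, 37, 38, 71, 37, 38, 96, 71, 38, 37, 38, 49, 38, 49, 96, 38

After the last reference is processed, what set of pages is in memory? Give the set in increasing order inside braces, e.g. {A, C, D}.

38 → miss, frames [38]
37 → miss, frames [38, 37]
38 → hit
71 → miss, evict 37, frames [38, 71]
37 → miss, evict 71, frames [38, 37]
38 → hit
96 → miss, evict 37, frames [38, 96]
71 → miss, evict 96, frames [38, 71]
38 → hit
37 → miss, evict 71, frames [38, 37]
38 → hit
49 → miss, evict 37, frames [38, 49]
38 → hit
49 → hit
96 → miss, evict 49, frames [38, 96]
38 → hit

{38, 96}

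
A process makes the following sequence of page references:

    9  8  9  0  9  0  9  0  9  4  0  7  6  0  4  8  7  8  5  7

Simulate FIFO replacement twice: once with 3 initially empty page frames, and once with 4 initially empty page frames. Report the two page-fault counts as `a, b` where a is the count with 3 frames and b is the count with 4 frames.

3 frames: F F . F . . . . . F . F F F F F F . F . → 11 faults.
4 frames: F F . F . . . . . F . F F . . F . . F . → 8 faults.
8 < 11: adding a frame reduced faults, as is typical.

11, 8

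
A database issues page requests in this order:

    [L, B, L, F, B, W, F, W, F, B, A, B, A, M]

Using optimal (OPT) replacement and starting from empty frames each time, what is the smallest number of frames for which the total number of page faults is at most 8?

f=1: 14 faults
f=2: 7 faults
f=3: 6 faults
f=4: 6 faults
f=5: 6 faults
f=6: 6 faults
Smallest f with faults ≤ 8 is 2.

2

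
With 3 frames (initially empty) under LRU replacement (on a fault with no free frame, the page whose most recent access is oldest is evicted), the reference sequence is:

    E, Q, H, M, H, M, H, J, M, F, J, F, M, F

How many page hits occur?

E -> fault, frames [E]
Q -> fault, frames [E, Q]
H -> fault, frames [E, Q, H]
M -> fault, evict E, frames [Q, H, M]
H -> hit
M -> hit
H -> hit
J -> fault, evict Q, frames [M, H, J]
M -> hit
F -> fault, evict H, frames [J, M, F]
J -> hit
F -> hit
M -> hit
F -> hit
Hits: 8.

8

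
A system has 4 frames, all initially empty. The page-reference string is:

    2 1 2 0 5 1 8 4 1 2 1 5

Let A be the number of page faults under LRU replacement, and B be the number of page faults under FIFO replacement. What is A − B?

Under LRU: F F . F F . F F . F . F → 8 faults.
Under FIFO: F F . F F . F F F F . F → 9 faults.
A − B = 8 − 9 = -1.

-1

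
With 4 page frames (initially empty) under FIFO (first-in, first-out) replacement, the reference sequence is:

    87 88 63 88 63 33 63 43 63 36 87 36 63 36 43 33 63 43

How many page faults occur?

87 → fault, frames (87)
88 → fault, frames (87 88)
63 → fault, frames (87 88 63)
88 → hit
63 → hit
33 → fault, frames (87 88 63 33)
63 → hit
43 → fault, evict 87, frames (88 63 33 43)
63 → hit
36 → fault, evict 88, frames (63 33 43 36)
87 → fault, evict 63, frames (33 43 36 87)
36 → hit
63 → fault, evict 33, frames (43 36 87 63)
36 → hit
43 → hit
33 → fault, evict 43, frames (36 87 63 33)
63 → hit
43 → fault, evict 36, frames (87 63 33 43)
Page faults: 10.

10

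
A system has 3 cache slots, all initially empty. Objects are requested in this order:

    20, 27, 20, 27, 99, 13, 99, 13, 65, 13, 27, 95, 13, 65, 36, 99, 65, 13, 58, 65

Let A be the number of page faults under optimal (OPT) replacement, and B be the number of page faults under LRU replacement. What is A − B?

Under OPT: F F . . F F . . F . . F . . F F . . F . → 9 faults.
Under LRU: F F . . F F . . F . F F . F F F . F F . → 12 faults.
A − B = 9 − 12 = -3.

-3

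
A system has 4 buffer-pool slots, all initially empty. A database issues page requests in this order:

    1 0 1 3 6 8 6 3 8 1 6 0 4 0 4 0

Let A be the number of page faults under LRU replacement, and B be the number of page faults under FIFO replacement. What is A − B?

Under LRU: F F . F F F . . . . . F F . . . → 7 faults.
Under FIFO: F F . F F F . . . F . F F . . . → 8 faults.
A − B = 7 − 8 = -1.

-1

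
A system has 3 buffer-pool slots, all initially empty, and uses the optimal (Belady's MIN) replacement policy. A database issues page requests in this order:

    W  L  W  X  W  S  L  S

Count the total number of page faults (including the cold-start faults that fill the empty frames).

4

W → fault, frames (W)
L → fault, frames (W L)
W → hit
X → fault, frames (W L X)
W → hit
S → fault, evict X, frames (W L S)
L → hit
S → hit
Page faults: 4.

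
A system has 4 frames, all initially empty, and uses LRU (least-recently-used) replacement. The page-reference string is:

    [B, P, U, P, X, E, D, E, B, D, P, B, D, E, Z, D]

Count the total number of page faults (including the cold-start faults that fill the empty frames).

9

B: fault, frames {B}
P: fault, frames {B,P}
U: fault, frames {B,P,U}
P: hit
X: fault, frames {B,U,P,X}
E: fault, evict B, frames {U,P,X,E}
D: fault, evict U, frames {P,X,E,D}
E: hit
B: fault, evict P, frames {X,D,E,B}
D: hit
P: fault, evict X, frames {E,B,D,P}
B: hit
D: hit
E: hit
Z: fault, evict P, frames {B,D,E,Z}
D: hit
Page faults: 9.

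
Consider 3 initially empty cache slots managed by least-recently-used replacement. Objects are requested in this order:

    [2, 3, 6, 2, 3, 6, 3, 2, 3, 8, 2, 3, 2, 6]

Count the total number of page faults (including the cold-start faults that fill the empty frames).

2 → fault, frames (2)
3 → fault, frames (2 3)
6 → fault, frames (2 3 6)
2 → hit
3 → hit
6 → hit
3 → hit
2 → hit
3 → hit
8 → fault, evict 6, frames (2 3 8)
2 → hit
3 → hit
2 → hit
6 → fault, evict 8, frames (3 2 6)
Page faults: 5.

5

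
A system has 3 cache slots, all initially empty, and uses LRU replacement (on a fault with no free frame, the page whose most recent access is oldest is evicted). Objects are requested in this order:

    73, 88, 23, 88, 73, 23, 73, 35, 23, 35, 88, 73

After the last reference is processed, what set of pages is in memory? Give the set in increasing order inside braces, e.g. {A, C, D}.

73 -> fault, frames [73]
88 -> fault, frames [73, 88]
23 -> fault, frames [73, 88, 23]
88 -> hit
73 -> hit
23 -> hit
73 -> hit
35 -> fault, evict 88, frames [23, 73, 35]
23 -> hit
35 -> hit
88 -> fault, evict 73, frames [23, 35, 88]
73 -> fault, evict 23, frames [35, 88, 73]

{35, 73, 88}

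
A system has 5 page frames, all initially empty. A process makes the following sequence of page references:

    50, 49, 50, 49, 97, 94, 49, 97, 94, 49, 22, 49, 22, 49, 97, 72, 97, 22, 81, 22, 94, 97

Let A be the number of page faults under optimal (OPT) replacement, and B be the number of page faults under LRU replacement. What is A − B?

Under OPT: F F . . F F . . . . F . . . . F . . F . . . → 7 faults.
Under LRU: F F . . F F . . . . F . . . . F . . F . F . → 8 faults.
A − B = 7 − 8 = -1.

-1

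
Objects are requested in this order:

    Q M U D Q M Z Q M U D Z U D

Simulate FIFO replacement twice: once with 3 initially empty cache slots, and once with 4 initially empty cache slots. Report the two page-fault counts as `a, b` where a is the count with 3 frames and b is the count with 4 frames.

3 frames: F F F F F F F . . F F . . . → 9 faults.
4 frames: F F F F . . F F F F F F . . → 10 faults.
10 > 9: adding a frame increased faults — Belady's anomaly.

9, 10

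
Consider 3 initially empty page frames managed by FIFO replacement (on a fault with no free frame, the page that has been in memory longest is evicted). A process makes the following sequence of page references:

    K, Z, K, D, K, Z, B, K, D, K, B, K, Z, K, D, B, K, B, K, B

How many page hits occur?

K → fault, frames (K)
Z → fault, frames (K Z)
K → hit
D → fault, frames (K Z D)
K → hit
Z → hit
B → fault, evict K, frames (Z D B)
K → fault, evict Z, frames (D B K)
D → hit
K → hit
B → hit
K → hit
Z → fault, evict D, frames (B K Z)
K → hit
D → fault, evict B, frames (K Z D)
B → fault, evict K, frames (Z D B)
K → fault, evict Z, frames (D B K)
B → hit
K → hit
B → hit
Hits: 11.

11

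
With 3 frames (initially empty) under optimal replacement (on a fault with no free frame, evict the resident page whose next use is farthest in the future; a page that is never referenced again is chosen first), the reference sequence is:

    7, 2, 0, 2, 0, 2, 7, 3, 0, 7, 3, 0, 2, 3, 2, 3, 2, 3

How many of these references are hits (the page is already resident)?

7 → fault, frames (7)
2 → fault, frames (7 2)
0 → fault, frames (7 2 0)
2 → hit
0 → hit
2 → hit
7 → hit
3 → fault, evict 2, frames (7 0 3)
0 → hit
7 → hit
3 → hit
0 → hit
2 → fault, evict 0, frames (7 3 2)
3 → hit
2 → hit
3 → hit
2 → hit
3 → hit
Hits: 13.

13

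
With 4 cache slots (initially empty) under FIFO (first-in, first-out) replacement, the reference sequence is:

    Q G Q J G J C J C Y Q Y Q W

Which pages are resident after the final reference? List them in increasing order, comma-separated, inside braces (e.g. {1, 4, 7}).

{C, Q, W, Y}

Q: miss, frames {Q}
G: miss, frames {Q,G}
Q: hit
J: miss, frames {Q,G,J}
G: hit
J: hit
C: miss, frames {Q,G,J,C}
J: hit
C: hit
Y: miss, evict Q, frames {G,J,C,Y}
Q: miss, evict G, frames {J,C,Y,Q}
Y: hit
Q: hit
W: miss, evict J, frames {C,Y,Q,W}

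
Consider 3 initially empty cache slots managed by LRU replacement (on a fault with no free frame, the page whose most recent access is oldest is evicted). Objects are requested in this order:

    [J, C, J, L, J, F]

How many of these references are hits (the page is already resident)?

2

J → miss, frames (J)
C → miss, frames (J C)
J → hit
L → miss, frames (C J L)
J → hit
F → miss, evict C, frames (L J F)
Hits: 2.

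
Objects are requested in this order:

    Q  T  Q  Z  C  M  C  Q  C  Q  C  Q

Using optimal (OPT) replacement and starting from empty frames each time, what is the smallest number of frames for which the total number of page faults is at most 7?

f=1: 12 faults
f=2: 6 faults
f=3: 5 faults
f=4: 5 faults
f=5: 5 faults
Smallest f with faults ≤ 7 is 2.

2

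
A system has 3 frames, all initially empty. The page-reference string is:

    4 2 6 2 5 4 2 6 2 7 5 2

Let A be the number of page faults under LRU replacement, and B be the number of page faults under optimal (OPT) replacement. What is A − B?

2

Under LRU: F F F . F F . F . F F . → 8 faults.
Under OPT: F F F . F . . F . F . . → 6 faults.
A − B = 8 − 6 = 2.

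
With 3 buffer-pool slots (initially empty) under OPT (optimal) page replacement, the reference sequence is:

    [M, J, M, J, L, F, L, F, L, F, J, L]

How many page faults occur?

M → miss, frames {M}
J → miss, frames {M,J}
M → hit
J → hit
L → miss, frames {M,J,L}
F → miss, evict M, frames {J,L,F}
L → hit
F → hit
L → hit
F → hit
J → hit
L → hit
Page faults: 4.

4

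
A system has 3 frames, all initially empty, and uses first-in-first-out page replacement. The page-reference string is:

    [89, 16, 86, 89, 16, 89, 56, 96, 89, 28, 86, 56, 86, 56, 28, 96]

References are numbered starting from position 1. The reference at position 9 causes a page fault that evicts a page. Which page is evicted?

pos 1: 89 → miss, frames (89)
pos 2: 16 → miss, frames (89 16)
pos 3: 86 → miss, frames (89 16 86)
pos 4: 89 → hit
pos 5: 16 → hit
pos 6: 89 → hit
pos 7: 56 → miss, evict 89, frames (16 86 56)
pos 8: 96 → miss, evict 16, frames (86 56 96)
pos 9: 89 → miss, evict 86, frames (56 96 89)
At position 9, page 86 is evicted.

86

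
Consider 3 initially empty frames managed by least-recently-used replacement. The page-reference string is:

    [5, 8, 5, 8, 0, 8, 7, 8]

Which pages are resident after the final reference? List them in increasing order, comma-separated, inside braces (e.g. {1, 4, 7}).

5: fault, frames [5]
8: fault, frames [5, 8]
5: hit
8: hit
0: fault, frames [5, 8, 0]
8: hit
7: fault, evict 5, frames [0, 8, 7]
8: hit

{0, 7, 8}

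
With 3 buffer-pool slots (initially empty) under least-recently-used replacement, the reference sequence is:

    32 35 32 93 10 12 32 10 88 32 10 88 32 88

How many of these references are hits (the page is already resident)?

32 -> fault, frames {32}
35 -> fault, frames {32,35}
32 -> hit
93 -> fault, frames {35,32,93}
10 -> fault, evict 35, frames {32,93,10}
12 -> fault, evict 32, frames {93,10,12}
32 -> fault, evict 93, frames {10,12,32}
10 -> hit
88 -> fault, evict 12, frames {32,10,88}
32 -> hit
10 -> hit
88 -> hit
32 -> hit
88 -> hit
Hits: 7.

7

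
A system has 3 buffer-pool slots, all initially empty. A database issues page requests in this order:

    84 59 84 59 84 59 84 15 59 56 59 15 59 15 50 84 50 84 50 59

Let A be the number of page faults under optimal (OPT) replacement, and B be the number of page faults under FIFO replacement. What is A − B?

Under OPT: F F . . . . . F . F . . . . F F . . . . → 6 faults.
Under FIFO: F F . . . . . F . F . . . . F F . . . F → 7 faults.
A − B = 6 − 7 = -1.

-1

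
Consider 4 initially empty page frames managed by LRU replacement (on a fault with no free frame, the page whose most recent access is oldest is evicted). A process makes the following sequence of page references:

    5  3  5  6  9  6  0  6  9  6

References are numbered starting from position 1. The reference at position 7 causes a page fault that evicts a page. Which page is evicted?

pos 1: 5 → fault, frames (5)
pos 2: 3 → fault, frames (5 3)
pos 3: 5 → hit
pos 4: 6 → fault, frames (3 5 6)
pos 5: 9 → fault, frames (3 5 6 9)
pos 6: 6 → hit
pos 7: 0 → fault, evict 3, frames (5 9 6 0)
At position 7, page 3 is evicted.

3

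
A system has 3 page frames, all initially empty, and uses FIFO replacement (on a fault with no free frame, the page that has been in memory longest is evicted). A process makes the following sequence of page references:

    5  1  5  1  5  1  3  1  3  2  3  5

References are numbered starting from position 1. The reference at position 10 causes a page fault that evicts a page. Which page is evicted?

pos 1: 5: miss, frames (5)
pos 2: 1: miss, frames (5 1)
pos 3: 5: hit
pos 4: 1: hit
pos 5: 5: hit
pos 6: 1: hit
pos 7: 3: miss, frames (5 1 3)
pos 8: 1: hit
pos 9: 3: hit
pos 10: 2: miss, evict 5, frames (1 3 2)
At position 10, page 5 is evicted.

5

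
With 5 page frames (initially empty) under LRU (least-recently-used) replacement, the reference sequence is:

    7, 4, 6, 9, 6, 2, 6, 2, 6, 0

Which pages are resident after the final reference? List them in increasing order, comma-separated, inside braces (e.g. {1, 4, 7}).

7 -> fault, frames {7}
4 -> fault, frames {7,4}
6 -> fault, frames {7,4,6}
9 -> fault, frames {7,4,6,9}
6 -> hit
2 -> fault, frames {7,4,9,6,2}
6 -> hit
2 -> hit
6 -> hit
0 -> fault, evict 7, frames {4,9,2,6,0}

{0, 2, 4, 6, 9}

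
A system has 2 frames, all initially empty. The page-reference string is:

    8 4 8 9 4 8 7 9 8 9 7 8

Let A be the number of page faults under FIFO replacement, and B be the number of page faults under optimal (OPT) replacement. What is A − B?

Under FIFO: F F . F . F F F F . F . → 8 faults.
Under OPT: F F . F . F F . F . F . → 7 faults.
A − B = 8 − 7 = 1.

1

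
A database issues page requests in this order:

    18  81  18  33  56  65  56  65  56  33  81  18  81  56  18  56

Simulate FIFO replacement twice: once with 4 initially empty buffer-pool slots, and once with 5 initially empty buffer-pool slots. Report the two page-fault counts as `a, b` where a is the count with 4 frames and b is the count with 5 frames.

7, 5

4 frames: F F . F F F . . . . . F F . . . → 7 faults.
5 frames: F F . F F F . . . . . . . . . . → 5 faults.
5 < 7: adding a frame reduced faults, as is typical.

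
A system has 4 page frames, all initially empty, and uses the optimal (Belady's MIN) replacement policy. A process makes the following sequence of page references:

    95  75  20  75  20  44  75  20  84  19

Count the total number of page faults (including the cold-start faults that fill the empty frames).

95 → fault, frames {95}
75 → fault, frames {95,75}
20 → fault, frames {95,75,20}
75 → hit
20 → hit
44 → fault, frames {95,75,20,44}
75 → hit
20 → hit
84 → fault, evict 44, frames {95,75,20,84}
19 → fault, evict 84, frames {95,75,20,19}
Page faults: 6.

6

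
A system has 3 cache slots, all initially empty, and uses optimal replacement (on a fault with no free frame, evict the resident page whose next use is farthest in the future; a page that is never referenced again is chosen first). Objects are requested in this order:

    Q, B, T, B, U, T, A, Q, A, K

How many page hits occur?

4

Q -> miss, frames (Q)
B -> miss, frames (Q B)
T -> miss, frames (Q B T)
B -> hit
U -> miss, evict B, frames (Q T U)
T -> hit
A -> miss, evict U, frames (Q T A)
Q -> hit
A -> hit
K -> miss, evict A, frames (Q T K)
Hits: 4.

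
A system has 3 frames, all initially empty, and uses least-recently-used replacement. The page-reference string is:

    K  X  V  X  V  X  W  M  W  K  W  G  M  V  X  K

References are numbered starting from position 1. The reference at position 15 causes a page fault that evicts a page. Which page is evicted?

G

pos 1: K -> miss, frames {K}
pos 2: X -> miss, frames {K,X}
pos 3: V -> miss, frames {K,X,V}
pos 4: X -> hit
pos 5: V -> hit
pos 6: X -> hit
pos 7: W -> miss, evict K, frames {V,X,W}
pos 8: M -> miss, evict V, frames {X,W,M}
pos 9: W -> hit
pos 10: K -> miss, evict X, frames {M,W,K}
pos 11: W -> hit
pos 12: G -> miss, evict M, frames {K,W,G}
pos 13: M -> miss, evict K, frames {W,G,M}
pos 14: V -> miss, evict W, frames {G,M,V}
pos 15: X -> miss, evict G, frames {M,V,X}
At position 15, page G is evicted.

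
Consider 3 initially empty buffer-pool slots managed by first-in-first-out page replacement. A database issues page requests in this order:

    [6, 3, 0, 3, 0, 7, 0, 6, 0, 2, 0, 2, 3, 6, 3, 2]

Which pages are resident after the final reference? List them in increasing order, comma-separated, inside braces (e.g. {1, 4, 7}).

6 -> miss, frames (6)
3 -> miss, frames (6 3)
0 -> miss, frames (6 3 0)
3 -> hit
0 -> hit
7 -> miss, evict 6, frames (3 0 7)
0 -> hit
6 -> miss, evict 3, frames (0 7 6)
0 -> hit
2 -> miss, evict 0, frames (7 6 2)
0 -> miss, evict 7, frames (6 2 0)
2 -> hit
3 -> miss, evict 6, frames (2 0 3)
6 -> miss, evict 2, frames (0 3 6)
3 -> hit
2 -> miss, evict 0, frames (3 6 2)

{2, 3, 6}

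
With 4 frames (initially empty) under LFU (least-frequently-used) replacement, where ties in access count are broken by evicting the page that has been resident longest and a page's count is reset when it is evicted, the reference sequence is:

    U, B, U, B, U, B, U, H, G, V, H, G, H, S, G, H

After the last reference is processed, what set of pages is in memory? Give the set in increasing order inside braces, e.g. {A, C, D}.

{B, G, H, U}

U -> miss, frames {U}
B -> miss, frames {U,B}
U -> hit
B -> hit
U -> hit
B -> hit
U -> hit
H -> miss, frames {U,B,H}
G -> miss, frames {U,B,H,G}
V -> miss, evict H, frames {U,B,G,V}
H -> miss, evict G, frames {U,B,V,H}
G -> miss, evict V, frames {U,B,H,G}
H -> hit
S -> miss, evict G, frames {U,B,H,S}
G -> miss, evict S, frames {U,B,H,G}
H -> hit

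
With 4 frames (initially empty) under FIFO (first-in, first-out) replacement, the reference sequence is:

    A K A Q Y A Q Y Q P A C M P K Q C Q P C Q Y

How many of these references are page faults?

A -> fault, frames {A}
K -> fault, frames {A,K}
A -> hit
Q -> fault, frames {A,K,Q}
Y -> fault, frames {A,K,Q,Y}
A -> hit
Q -> hit
Y -> hit
Q -> hit
P -> fault, evict A, frames {K,Q,Y,P}
A -> fault, evict K, frames {Q,Y,P,A}
C -> fault, evict Q, frames {Y,P,A,C}
M -> fault, evict Y, frames {P,A,C,M}
P -> hit
K -> fault, evict P, frames {A,C,M,K}
Q -> fault, evict A, frames {C,M,K,Q}
C -> hit
Q -> hit
P -> fault, evict C, frames {M,K,Q,P}
C -> fault, evict M, frames {K,Q,P,C}
Q -> hit
Y -> fault, evict K, frames {Q,P,C,Y}
Page faults: 13.

13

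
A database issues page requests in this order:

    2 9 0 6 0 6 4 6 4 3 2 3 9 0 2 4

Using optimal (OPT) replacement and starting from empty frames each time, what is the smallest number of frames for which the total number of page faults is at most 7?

f=1: 16 faults
f=2: 10 faults
f=3: 8 faults
f=4: 7 faults
f=5: 6 faults
f=6: 6 faults
Smallest f with faults ≤ 7 is 4.

4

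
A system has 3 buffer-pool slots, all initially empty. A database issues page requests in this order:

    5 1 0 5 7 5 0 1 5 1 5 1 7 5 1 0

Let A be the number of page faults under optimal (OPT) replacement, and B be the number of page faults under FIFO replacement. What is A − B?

Under OPT: F F F . F . . F . . . . . . . F → 6 faults.
Under FIFO: F F F . F F . F . . . . . . . F → 7 faults.
A − B = 6 − 7 = -1.

-1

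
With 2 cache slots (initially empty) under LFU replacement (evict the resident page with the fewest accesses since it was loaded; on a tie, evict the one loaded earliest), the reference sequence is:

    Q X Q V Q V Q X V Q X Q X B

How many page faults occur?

Q -> fault, frames [Q]
X -> fault, frames [Q, X]
Q -> hit
V -> fault, evict X, frames [Q, V]
Q -> hit
V -> hit
Q -> hit
X -> fault, evict V, frames [Q, X]
V -> fault, evict X, frames [Q, V]
Q -> hit
X -> fault, evict V, frames [Q, X]
Q -> hit
X -> hit
B -> fault, evict X, frames [Q, B]
Page faults: 7.

7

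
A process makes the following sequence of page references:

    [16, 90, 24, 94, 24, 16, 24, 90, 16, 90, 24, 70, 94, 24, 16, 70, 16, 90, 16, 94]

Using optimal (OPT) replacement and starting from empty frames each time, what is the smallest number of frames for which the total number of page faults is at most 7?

f=1: 20 faults
f=2: 13 faults
f=3: 9 faults
f=4: 6 faults
f=5: 5 faults
Smallest f with faults ≤ 7 is 4.

4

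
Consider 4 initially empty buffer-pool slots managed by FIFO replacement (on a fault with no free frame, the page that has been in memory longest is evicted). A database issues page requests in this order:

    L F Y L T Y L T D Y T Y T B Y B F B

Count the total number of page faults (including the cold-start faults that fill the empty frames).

7

L → fault, frames {L}
F → fault, frames {L,F}
Y → fault, frames {L,F,Y}
L → hit
T → fault, frames {L,F,Y,T}
Y → hit
L → hit
T → hit
D → fault, evict L, frames {F,Y,T,D}
Y → hit
T → hit
Y → hit
T → hit
B → fault, evict F, frames {Y,T,D,B}
Y → hit
B → hit
F → fault, evict Y, frames {T,D,B,F}
B → hit
Page faults: 7.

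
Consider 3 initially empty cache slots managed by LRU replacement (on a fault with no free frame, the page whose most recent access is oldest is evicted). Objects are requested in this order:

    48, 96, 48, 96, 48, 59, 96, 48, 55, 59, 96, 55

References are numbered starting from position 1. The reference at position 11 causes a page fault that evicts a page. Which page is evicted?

pos 1: 48 -> miss, frames [48]
pos 2: 96 -> miss, frames [48, 96]
pos 3: 48 -> hit
pos 4: 96 -> hit
pos 5: 48 -> hit
pos 6: 59 -> miss, frames [96, 48, 59]
pos 7: 96 -> hit
pos 8: 48 -> hit
pos 9: 55 -> miss, evict 59, frames [96, 48, 55]
pos 10: 59 -> miss, evict 96, frames [48, 55, 59]
pos 11: 96 -> miss, evict 48, frames [55, 59, 96]
At position 11, page 48 is evicted.

48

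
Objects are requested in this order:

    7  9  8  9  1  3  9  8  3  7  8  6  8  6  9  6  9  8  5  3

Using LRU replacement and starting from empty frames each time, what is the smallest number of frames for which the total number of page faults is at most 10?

4

f=1: 20 faults
f=2: 15 faults
f=3: 11 faults
f=4: 10 faults
f=5: 8 faults
f=6: 7 faults
f=7: 7 faults
Smallest f with faults ≤ 10 is 4.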